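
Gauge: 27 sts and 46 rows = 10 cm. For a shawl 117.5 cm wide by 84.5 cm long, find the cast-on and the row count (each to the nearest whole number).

Cast on 317 stitches and work 389 rows.

Stitch gauge = 27/10 = 2.7 sts/cm; 117.5 × 2.7 = 317.25 → 317 sts.
Row gauge = 46/10 = 4.6 rows/cm; 84.5 × 4.6 = 388.70 → 389 rows.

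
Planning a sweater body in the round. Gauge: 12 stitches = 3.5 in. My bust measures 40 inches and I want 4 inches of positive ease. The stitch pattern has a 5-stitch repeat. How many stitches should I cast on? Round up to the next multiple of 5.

CO 155 sts.

Finished = 40 + 4 = 44 inches.
12 / 3.5 = 3.429 sts/in.
44 × 3.429 = 150.86 sts.
Next multiple of 5: 155.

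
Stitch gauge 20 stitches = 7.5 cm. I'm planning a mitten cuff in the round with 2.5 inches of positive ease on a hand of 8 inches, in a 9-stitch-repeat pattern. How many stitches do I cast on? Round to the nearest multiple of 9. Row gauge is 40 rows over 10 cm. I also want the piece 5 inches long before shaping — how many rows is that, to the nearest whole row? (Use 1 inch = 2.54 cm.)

Finished = 8 + 2.5 = 10.5 inches.
10.5 inches × 2.54 = 26.67 cm.
20/7.5 = 2.667 sts per cm; 26.67 × 2.667 = 71.12 sts.
Nearest multiple of 9 → 72.
5 inches = 12.70 cm; × 4 = 50.80 → 51 rows.

Cast on 72 stitches; work 51 rows.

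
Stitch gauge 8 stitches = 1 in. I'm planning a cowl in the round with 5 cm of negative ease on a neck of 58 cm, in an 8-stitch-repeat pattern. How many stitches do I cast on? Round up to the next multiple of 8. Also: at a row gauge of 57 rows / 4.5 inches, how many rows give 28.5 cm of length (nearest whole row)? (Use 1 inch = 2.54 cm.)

Finished = 58 − 5 = 53 cm.
53 cm × 1/2.54 = 20.87 inches.
8/1 = 8 sts per in; 20.87 × 8 = 166.93 sts.
Next multiple of 8 → 168.
28.5 cm = 11.22 inches; × 12.667 = 142.13 → 142 rows.

Cast on 168 stitches; work 142 rows.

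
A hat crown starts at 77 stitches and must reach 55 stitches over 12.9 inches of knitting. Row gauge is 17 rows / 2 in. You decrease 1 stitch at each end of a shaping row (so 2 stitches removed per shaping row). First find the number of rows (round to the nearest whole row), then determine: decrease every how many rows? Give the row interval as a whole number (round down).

Decrease every 10th row.

Rows = 12.9 × 8.5 = 109.7 → 110 rows.
Stitches to remove: 22 → 11 shaping rows (at 2 st each).
110 / 11 = 10.00 → every 10 rows.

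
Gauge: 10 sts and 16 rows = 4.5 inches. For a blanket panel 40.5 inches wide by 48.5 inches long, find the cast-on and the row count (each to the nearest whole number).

Stitch gauge = 10/4.5 = 2.222 sts/in; 40.5 × 2.222 = 90.00 → 90 sts.
Row gauge = 16/4.5 = 3.556 rows/in; 48.5 × 3.556 = 172.44 → 172 rows.

Cast on 90 stitches and work 172 rows.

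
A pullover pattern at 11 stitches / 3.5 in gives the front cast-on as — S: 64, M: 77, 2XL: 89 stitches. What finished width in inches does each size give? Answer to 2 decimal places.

11/3.5 = 3.143 sts per in.
S: 64 / 3.143 = 20.364 → 20.36 in.
M: 77 / 3.143 = 24.500 → 24.50 in.
2XL: 89 / 3.143 = 28.318 → 28.32 in.

S 20.36 inches; M 24.50 inches; 2XL 28.32 inches.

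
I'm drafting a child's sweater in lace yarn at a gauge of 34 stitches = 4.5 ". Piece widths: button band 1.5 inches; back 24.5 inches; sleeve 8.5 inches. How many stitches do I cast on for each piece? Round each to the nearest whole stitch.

Rate = 34/4.5 = 7.556 sts per in.
button band: 1.5 × 7.556 = 11.33 → 11.
back: 24.5 × 7.556 = 185.11 → 185.
sleeve: 8.5 × 7.556 = 64.22 → 64.

button band 11; back 185; sleeve 64.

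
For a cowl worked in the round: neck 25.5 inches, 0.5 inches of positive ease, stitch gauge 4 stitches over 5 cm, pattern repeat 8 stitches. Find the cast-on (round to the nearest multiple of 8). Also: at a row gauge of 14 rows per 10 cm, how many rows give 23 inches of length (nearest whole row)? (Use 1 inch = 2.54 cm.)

Cast on 56 stitches; work 82 rows.

Finished = 25.5 + 0.5 = 26 inches.
26 inches × 2.54 = 66.04 cm.
4/5 = 0.8 sts per cm; 66.04 × 0.8 = 52.83 sts.
Nearest multiple of 8 → 56.
23 inches = 58.42 cm; × 1.4 = 81.79 → 82 rows.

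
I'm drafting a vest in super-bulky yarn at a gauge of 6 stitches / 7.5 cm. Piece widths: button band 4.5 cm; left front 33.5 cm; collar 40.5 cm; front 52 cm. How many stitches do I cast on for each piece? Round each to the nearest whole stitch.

button band 4; left front 27; collar 32; front 42.

Rate = 6/7.5 = 0.8 sts per cm.
button band: 4.5 × 0.8 = 3.60 → 4.
left front: 33.5 × 0.8 = 26.80 → 27.
collar: 40.5 × 0.8 = 32.40 → 32.
front: 52 × 0.8 = 41.60 → 42.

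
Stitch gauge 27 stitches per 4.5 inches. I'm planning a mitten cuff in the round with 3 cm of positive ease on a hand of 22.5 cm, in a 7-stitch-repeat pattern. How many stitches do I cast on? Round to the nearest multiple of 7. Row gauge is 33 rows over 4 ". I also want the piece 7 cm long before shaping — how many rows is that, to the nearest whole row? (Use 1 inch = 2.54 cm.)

Finished = 22.5 + 3 = 25.5 cm.
25.5 cm × 1/2.54 = 10.04 inches.
27/4.5 = 6 sts per in; 10.04 × 6 = 60.24 sts.
Nearest multiple of 7 → 63.
7 cm = 2.76 inches; × 8.25 = 22.74 → 23 rows.

Cast on 63 stitches; work 23 rows.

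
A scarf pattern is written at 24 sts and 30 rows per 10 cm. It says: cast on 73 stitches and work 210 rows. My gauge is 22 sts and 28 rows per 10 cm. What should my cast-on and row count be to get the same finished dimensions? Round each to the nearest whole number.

Cast on 67 stitches; work 196 rows.

Stitches: 73 × 22/24 = 66.92 → 67.
Rows: 210 × 28/30 = 196.00 → 196.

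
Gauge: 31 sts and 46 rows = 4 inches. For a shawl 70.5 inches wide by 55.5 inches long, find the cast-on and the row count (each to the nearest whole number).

Cast on 546 stitches and work 638 rows.

Stitch gauge = 31/4 = 7.75 sts/in; 70.5 × 7.75 = 546.38 → 546 sts.
Row gauge = 46/4 = 11.5 rows/in; 55.5 × 11.5 = 638.25 → 638 rows.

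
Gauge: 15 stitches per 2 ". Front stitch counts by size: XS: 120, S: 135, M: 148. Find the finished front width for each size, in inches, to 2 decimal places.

XS 16.00 inches; S 18.00 inches; M 19.73 inches.

15/2 = 7.5 sts per in.
XS: 120 / 7.5 = 16.000 → 16.00 in.
S: 135 / 7.5 = 18.000 → 18.00 in.
M: 148 / 7.5 = 19.733 → 19.73 in.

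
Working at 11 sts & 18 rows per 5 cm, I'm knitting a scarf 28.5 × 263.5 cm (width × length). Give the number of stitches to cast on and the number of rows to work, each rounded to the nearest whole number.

Cast on 63 stitches and work 949 rows.

Stitch gauge = 11/5 = 2.2 sts/cm; 28.5 × 2.2 = 62.70 → 63 sts.
Row gauge = 18/5 = 3.6 rows/cm; 263.5 × 3.6 = 948.60 → 949 rows.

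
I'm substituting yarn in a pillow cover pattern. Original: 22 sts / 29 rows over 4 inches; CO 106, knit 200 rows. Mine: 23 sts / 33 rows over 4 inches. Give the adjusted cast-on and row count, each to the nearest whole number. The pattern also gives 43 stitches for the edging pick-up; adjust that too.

Stitches: 106 × 23/22 = 110.82 → 111.
Rows: 200 × 33/29 = 227.59 → 228.
edging pick-up: 43 × 23/22 = 44.95 → 45.

Cast on 111 stitches; work 228 rows; edging pick-up 45 stitches.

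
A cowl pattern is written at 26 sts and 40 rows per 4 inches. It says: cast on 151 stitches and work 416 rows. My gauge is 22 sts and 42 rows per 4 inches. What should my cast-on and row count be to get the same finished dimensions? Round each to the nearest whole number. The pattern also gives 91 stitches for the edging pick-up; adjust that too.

Cast on 128 stitches; work 437 rows; edging pick-up 77 stitches.

Stitches: 151 × 22/26 = 127.77 → 128.
Rows: 416 × 42/40 = 436.80 → 437.
edging pick-up: 91 × 22/26 = 77.00 → 77.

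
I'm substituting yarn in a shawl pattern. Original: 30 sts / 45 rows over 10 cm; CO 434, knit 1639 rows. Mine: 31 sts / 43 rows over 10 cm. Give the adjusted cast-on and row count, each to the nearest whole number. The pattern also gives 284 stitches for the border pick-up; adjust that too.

Cast on 448 stitches; work 1566 rows; border pick-up 293 stitches.

Stitches: 434 × 31/30 = 448.47 → 448.
Rows: 1639 × 43/45 = 1566.16 → 1566.
border pick-up: 284 × 31/30 = 293.47 → 293.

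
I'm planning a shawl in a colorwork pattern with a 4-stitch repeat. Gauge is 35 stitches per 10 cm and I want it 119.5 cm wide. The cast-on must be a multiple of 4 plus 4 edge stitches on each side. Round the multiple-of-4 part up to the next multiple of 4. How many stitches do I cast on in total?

35 / 10 = 3.5 sts per cm.
119.5 × 3.5 = 418.25 sts.
Less 8 edge sts → 410.25 for the repeat.
Next multiple of 4: 412.
Add back 8 edge sts → 420.

Cast on 420 stitches.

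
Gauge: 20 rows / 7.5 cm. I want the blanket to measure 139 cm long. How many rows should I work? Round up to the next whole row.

371 rows.

20 rows / 7.5 cm = 2.667 rows per cm.
139 × 2.667 = 370.67 rows.
Round up → 371.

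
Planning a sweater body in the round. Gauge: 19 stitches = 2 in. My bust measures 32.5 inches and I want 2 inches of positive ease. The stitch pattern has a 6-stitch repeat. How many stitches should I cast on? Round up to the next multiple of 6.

Finished = 32.5 + 2 = 34.5 inches.
19 / 2 = 9.5 sts/in.
34.5 × 9.5 = 327.75 sts.
Next multiple of 6: 330.

Cast on 330 stitches.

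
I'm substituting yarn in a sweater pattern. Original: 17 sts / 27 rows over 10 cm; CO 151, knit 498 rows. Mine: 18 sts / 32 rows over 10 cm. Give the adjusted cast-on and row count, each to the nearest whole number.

Cast on 160 stitches; work 590 rows.

Stitches: 151 × 18/17 = 159.88 → 160.
Rows: 498 × 32/27 = 590.22 → 590.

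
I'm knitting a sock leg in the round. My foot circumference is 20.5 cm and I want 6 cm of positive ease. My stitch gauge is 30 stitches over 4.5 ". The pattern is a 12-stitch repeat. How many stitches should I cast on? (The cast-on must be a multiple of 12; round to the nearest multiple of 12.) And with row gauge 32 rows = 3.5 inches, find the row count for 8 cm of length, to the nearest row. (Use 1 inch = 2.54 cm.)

Finished = 20.5 + 6 = 26.5 cm.
26.5 cm × 1/2.54 = 10.43 inches.
30/4.5 = 6.667 sts per in; 10.43 × 6.667 = 69.55 sts.
Nearest multiple of 12 → 72.
8 cm = 3.15 inches; × 9.143 = 28.80 → 29 rows.

Cast on 72 stitches; work 29 rows.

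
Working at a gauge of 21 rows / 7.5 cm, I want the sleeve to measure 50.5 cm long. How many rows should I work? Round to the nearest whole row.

21 rows / 7.5 cm = 2.8 rows per cm.
50.5 × 2.8 = 141.40 rows.
Round to nearest → 141.

Knit 141 rows.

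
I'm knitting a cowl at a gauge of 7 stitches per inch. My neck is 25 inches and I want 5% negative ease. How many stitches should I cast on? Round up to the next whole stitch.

Finished = 25 × 0.95 = 23.75 in.
7 / 1 = 7 sts per inch.
23.75 × 7 = 166.25 sts.
→ 167 sts.

167 stitches.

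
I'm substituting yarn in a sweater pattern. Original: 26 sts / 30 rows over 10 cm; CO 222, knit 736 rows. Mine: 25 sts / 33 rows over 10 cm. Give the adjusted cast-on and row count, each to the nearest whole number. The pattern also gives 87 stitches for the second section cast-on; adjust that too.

Cast on 213 stitches; work 810 rows; second section cast-on 84 stitches.

Stitches: 222 × 25/26 = 213.46 → 213.
Rows: 736 × 33/30 = 809.60 → 810.
second section cast-on: 87 × 25/26 = 83.65 → 84.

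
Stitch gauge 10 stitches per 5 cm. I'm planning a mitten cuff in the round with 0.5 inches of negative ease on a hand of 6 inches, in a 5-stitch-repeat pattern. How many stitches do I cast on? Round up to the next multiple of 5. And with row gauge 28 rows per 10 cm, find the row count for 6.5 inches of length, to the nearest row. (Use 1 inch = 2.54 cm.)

Cast on 30 stitches; work 46 rows.

Finished = 6 − 0.5 = 5.5 inches.
5.5 inches × 2.54 = 13.97 cm.
10/5 = 2 sts per cm; 13.97 × 2 = 27.94 sts.
Next multiple of 5 → 30.
6.5 inches = 16.51 cm; × 2.8 = 46.23 → 46 rows.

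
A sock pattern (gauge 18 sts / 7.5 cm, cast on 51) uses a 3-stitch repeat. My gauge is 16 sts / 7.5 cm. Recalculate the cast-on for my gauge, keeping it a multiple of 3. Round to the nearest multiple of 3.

51 × 16 / 18 = 45.33.
Nearest multiple of 3: 45.

Cast on 45 stitches.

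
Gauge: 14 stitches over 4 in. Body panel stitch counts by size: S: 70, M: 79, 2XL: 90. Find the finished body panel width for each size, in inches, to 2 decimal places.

S 20.00 inches; M 22.57 inches; 2XL 25.71 inches.

14/4 = 3.5 sts per in.
S: 70 / 3.5 = 20.000 → 20.00 in.
M: 79 / 3.5 = 22.571 → 22.57 in.
2XL: 90 / 3.5 = 25.714 → 25.71 in.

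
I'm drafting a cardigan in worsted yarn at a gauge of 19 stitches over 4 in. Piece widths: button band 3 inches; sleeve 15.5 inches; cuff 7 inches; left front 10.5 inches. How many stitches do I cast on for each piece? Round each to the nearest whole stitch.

Rate = 19/4 = 4.75 sts per in.
button band: 3 × 4.75 = 14.25 → 14.
sleeve: 15.5 × 4.75 = 73.62 → 74.
cuff: 7 × 4.75 = 33.25 → 33.
left front: 10.5 × 4.75 = 49.88 → 50.

button band 14; sleeve 74; cuff 33; left front 50.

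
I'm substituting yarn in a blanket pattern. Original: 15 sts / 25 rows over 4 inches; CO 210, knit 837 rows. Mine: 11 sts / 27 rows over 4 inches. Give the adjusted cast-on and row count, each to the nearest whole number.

Cast on 154 stitches; work 904 rows.

Stitches: 210 × 11/15 = 154.00 → 154.
Rows: 837 × 27/25 = 903.96 → 904.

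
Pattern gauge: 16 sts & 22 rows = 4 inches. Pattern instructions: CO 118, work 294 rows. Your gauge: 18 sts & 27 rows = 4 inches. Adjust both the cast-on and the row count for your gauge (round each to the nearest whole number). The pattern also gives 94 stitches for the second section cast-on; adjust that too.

Cast on 133 stitches; work 361 rows; second section cast-on 106 stitches.

Stitches: 118 × 18/16 = 132.75 → 133.
Rows: 294 × 27/22 = 360.82 → 361.
second section cast-on: 94 × 18/16 = 105.75 → 106.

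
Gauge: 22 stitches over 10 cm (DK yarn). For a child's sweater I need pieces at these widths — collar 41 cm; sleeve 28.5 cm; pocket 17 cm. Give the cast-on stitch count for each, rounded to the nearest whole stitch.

collar 90; sleeve 63; pocket 37.

Rate = 22/10 = 2.2 sts per cm.
collar: 41 × 2.2 = 90.20 → 90.
sleeve: 28.5 × 2.2 = 62.70 → 63.
pocket: 17 × 2.2 = 37.40 → 37.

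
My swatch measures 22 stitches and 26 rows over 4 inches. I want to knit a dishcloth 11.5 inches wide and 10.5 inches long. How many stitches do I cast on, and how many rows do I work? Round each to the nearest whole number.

Cast on 63 stitches and work 68 rows.

Stitch gauge = 22/4 = 5.5 sts/in; 11.5 × 5.5 = 63.25 → 63 sts.
Row gauge = 26/4 = 6.5 rows/in; 10.5 × 6.5 = 68.25 → 68 rows.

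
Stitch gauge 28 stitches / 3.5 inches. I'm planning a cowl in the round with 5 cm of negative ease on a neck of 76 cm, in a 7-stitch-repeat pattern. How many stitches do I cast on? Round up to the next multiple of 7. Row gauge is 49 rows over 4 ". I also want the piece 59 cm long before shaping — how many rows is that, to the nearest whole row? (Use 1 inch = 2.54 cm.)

Finished = 76 − 5 = 71 cm.
71 cm × 1/2.54 = 27.95 inches.
28/3.5 = 8 sts per in; 27.95 × 8 = 223.62 sts.
Next multiple of 7 → 224.
59 cm = 23.23 inches; × 12.25 = 284.55 → 285 rows.

Cast on 224 stitches; work 285 rows.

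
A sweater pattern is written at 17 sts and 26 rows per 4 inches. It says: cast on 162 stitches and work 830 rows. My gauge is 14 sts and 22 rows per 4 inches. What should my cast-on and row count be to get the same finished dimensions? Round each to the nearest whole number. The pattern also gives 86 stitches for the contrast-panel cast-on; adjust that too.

Cast on 133 stitches; work 702 rows; contrast-panel cast-on 71 stitches.

Stitches: 162 × 14/17 = 133.41 → 133.
Rows: 830 × 22/26 = 702.31 → 702.
contrast-panel cast-on: 86 × 14/17 = 70.82 → 71.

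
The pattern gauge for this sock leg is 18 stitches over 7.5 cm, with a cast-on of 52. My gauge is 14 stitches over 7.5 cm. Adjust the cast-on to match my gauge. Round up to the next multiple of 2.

Scale factor = 14 / 18 = 0.778.
52 × 14 / 18 = 40.44 sts.
→ 42 sts.

CO 42 sts.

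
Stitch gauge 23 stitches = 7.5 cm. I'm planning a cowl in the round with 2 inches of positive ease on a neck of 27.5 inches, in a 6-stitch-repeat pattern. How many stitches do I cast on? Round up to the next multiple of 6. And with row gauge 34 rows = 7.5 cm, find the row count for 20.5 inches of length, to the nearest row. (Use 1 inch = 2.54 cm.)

Finished = 27.5 + 2 = 29.5 inches.
29.5 inches × 2.54 = 74.93 cm.
23/7.5 = 3.067 sts per cm; 74.93 × 3.067 = 229.79 sts.
Next multiple of 6 → 234.
20.5 inches = 52.07 cm; × 4.533 = 236.05 → 236 rows.

Cast on 234 stitches; work 236 rows.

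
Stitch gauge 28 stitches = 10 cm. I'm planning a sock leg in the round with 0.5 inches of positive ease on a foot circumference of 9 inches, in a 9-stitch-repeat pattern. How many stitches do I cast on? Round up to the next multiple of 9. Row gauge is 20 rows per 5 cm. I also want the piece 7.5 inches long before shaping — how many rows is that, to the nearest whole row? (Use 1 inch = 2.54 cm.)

Finished = 9 + 0.5 = 9.5 inches.
9.5 inches × 2.54 = 24.13 cm.
28/10 = 2.8 sts per cm; 24.13 × 2.8 = 67.56 sts.
Next multiple of 9 → 72.
7.5 inches = 19.05 cm; × 4 = 76.20 → 76 rows.

Cast on 72 stitches; work 76 rows.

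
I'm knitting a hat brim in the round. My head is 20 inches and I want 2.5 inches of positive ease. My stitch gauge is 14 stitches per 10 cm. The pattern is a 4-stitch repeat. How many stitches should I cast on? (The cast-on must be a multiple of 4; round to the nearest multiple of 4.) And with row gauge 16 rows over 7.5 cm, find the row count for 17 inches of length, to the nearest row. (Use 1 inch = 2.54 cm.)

Finished = 20 + 2.5 = 22.5 inches.
22.5 inches × 2.54 = 57.15 cm.
14/10 = 1.4 sts per cm; 57.15 × 1.4 = 80.01 sts.
Nearest multiple of 4 → 80.
17 inches = 43.18 cm; × 2.133 = 92.12 → 92 rows.

Cast on 80 stitches; work 92 rows.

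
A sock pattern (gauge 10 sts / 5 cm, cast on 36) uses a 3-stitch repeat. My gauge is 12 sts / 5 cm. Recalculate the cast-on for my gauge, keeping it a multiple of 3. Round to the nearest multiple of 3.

Cast on 42 stitches.

36 × 12 / 10 = 43.20.
Nearest multiple of 3: 42.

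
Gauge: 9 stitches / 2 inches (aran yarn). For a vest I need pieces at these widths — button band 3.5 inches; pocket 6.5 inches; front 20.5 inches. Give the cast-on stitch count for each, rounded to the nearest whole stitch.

button band 16; pocket 29; front 92.

Rate = 9/2 = 4.5 sts per in.
button band: 3.5 × 4.5 = 15.75 → 16.
pocket: 6.5 × 4.5 = 29.25 → 29.
front: 20.5 × 4.5 = 92.25 → 92.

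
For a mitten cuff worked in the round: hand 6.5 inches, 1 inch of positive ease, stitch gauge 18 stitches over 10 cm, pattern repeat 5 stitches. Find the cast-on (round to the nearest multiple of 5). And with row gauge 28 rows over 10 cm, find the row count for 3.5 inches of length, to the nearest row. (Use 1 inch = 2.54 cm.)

Cast on 35 stitches; work 25 rows.

Finished = 6.5 + 1 = 7.5 inches.
7.5 inches × 2.54 = 19.05 cm.
18/10 = 1.8 sts per cm; 19.05 × 1.8 = 34.29 sts.
Nearest multiple of 5 → 35.
3.5 inches = 8.89 cm; × 2.8 = 24.89 → 25 rows.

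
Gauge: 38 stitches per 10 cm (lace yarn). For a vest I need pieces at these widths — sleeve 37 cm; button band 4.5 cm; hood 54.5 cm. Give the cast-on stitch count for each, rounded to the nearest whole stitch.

Rate = 38/10 = 3.8 sts per cm.
sleeve: 37 × 3.8 = 140.60 → 141.
button band: 4.5 × 3.8 = 17.10 → 17.
hood: 54.5 × 3.8 = 207.10 → 207.

sleeve 141; button band 17; hood 207.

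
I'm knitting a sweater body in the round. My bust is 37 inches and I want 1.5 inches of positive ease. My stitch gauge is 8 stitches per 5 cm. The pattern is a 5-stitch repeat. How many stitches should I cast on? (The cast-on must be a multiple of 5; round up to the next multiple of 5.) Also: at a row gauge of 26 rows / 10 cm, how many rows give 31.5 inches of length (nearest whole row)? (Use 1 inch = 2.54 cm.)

Finished = 37 + 1.5 = 38.5 inches.
38.5 inches × 2.54 = 97.79 cm.
8/5 = 1.6 sts per cm; 97.79 × 1.6 = 156.46 sts.
Next multiple of 5 → 160.
31.5 inches = 80.01 cm; × 2.6 = 208.03 → 208 rows.

Cast on 160 stitches; work 208 rows.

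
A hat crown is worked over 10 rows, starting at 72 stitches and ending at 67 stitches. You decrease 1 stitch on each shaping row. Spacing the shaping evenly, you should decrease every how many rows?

Decrease every 2nd row.

Stitches to remove: |67 − 72| = 5.
Shaping rows needed: 5 / 1 = 5.
10 rows / 5 = every 2 rows.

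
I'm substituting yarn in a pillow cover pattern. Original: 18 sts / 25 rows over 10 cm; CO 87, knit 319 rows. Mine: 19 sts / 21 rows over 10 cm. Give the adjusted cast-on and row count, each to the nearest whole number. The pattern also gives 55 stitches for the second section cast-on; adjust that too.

Cast on 92 stitches; work 268 rows; second section cast-on 58 stitches.

Stitches: 87 × 19/18 = 91.83 → 92.
Rows: 319 × 21/25 = 267.96 → 268.
second section cast-on: 55 × 19/18 = 58.06 → 58.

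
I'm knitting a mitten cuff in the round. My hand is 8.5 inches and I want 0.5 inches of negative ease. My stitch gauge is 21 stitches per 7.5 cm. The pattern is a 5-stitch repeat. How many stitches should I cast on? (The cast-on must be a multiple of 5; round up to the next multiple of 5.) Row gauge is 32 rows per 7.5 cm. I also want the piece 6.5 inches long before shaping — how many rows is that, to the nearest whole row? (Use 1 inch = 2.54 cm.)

Finished = 8.5 − 0.5 = 8 inches.
8 inches × 2.54 = 20.32 cm.
21/7.5 = 2.8 sts per cm; 20.32 × 2.8 = 56.90 sts.
Next multiple of 5 → 60.
6.5 inches = 16.51 cm; × 4.267 = 70.44 → 70 rows.

Cast on 60 stitches; work 70 rows.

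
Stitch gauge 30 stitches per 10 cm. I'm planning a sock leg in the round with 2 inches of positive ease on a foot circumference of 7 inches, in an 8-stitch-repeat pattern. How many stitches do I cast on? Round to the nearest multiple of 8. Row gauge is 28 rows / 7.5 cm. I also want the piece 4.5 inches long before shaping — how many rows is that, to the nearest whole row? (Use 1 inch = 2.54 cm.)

Cast on 72 stitches; work 43 rows.

Finished = 7 + 2 = 9 inches.
9 inches × 2.54 = 22.86 cm.
30/10 = 3 sts per cm; 22.86 × 3 = 68.58 sts.
Nearest multiple of 8 → 72.
4.5 inches = 11.43 cm; × 3.733 = 42.67 → 43 rows.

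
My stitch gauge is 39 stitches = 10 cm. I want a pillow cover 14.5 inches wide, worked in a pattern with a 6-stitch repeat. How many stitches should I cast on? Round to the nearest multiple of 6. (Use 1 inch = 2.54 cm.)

14.5 in = 14.5 × 2.54 = 36.83 cm.
39 / 10 = 3.9 sts/cm.
36.83 × 3.9 = 143.64 sts.
→ 144.

CO 144 sts.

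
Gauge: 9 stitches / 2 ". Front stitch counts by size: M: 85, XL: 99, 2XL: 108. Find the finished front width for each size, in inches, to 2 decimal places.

9/2 = 4.5 sts per in.
M: 85 / 4.5 = 18.889 → 18.89 in.
XL: 99 / 4.5 = 22.000 → 22.00 in.
2XL: 108 / 4.5 = 24.000 → 24.00 in.

M 18.89 inches; XL 22.00 inches; 2XL 24.00 inches.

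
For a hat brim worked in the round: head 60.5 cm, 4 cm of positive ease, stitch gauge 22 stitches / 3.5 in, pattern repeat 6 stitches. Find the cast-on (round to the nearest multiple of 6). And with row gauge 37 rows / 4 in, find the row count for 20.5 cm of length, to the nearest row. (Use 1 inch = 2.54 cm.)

Cast on 162 stitches; work 75 rows.

Finished = 60.5 + 4 = 64.5 cm.
64.5 cm × 1/2.54 = 25.39 inches.
22/3.5 = 6.286 sts per in; 25.39 × 6.286 = 159.62 sts.
Nearest multiple of 6 → 162.
20.5 cm = 8.07 inches; × 9.25 = 74.66 → 75 rows.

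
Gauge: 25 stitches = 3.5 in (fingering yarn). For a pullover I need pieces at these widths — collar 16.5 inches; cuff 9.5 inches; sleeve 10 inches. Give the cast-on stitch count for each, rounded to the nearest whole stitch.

Rate = 25/3.5 = 7.143 sts per in.
collar: 16.5 × 7.143 = 117.86 → 118.
cuff: 9.5 × 7.143 = 67.86 → 68.
sleeve: 10 × 7.143 = 71.43 → 71.

collar 118; cuff 68; sleeve 71.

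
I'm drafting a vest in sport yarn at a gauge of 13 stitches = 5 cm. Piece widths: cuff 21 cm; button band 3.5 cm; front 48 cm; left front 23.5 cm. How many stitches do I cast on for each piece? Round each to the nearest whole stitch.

cuff 55; button band 9; front 125; left front 61.

Rate = 13/5 = 2.6 sts per cm.
cuff: 21 × 2.6 = 54.60 → 55.
button band: 3.5 × 2.6 = 9.10 → 9.
front: 48 × 2.6 = 124.80 → 125.
left front: 23.5 × 2.6 = 61.10 → 61.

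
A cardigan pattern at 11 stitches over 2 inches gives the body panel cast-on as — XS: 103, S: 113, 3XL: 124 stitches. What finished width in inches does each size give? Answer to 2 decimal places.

XS 18.73 inches; S 20.55 inches; 3XL 22.55 inches.

11/2 = 5.5 sts per in.
XS: 103 / 5.5 = 18.727 → 18.73 in.
S: 113 / 5.5 = 20.545 → 20.55 in.
3XL: 124 / 5.5 = 22.545 → 22.55 in.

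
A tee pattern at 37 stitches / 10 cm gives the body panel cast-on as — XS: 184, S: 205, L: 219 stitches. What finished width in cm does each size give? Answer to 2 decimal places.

37/10 = 3.7 sts per cm.
XS: 184 / 3.7 = 49.730 → 49.73 cm.
S: 205 / 3.7 = 55.405 → 55.41 cm.
L: 219 / 3.7 = 59.189 → 59.19 cm.

XS 49.73 cm; S 55.41 cm; L 59.19 cm.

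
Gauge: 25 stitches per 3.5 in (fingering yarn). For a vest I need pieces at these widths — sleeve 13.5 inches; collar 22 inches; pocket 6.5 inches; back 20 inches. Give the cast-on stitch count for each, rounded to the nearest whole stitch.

Rate = 25/3.5 = 7.143 sts per in.
sleeve: 13.5 × 7.143 = 96.43 → 96.
collar: 22 × 7.143 = 157.14 → 157.
pocket: 6.5 × 7.143 = 46.43 → 46.
back: 20 × 7.143 = 142.86 → 143.

sleeve 96; collar 157; pocket 46; back 143.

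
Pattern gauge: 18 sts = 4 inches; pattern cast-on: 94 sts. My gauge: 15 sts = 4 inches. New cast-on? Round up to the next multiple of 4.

Cast on 80 stitches.

Scale factor = 15 / 18 = 0.833.
94 × 15 / 18 = 78.33 sts.
→ 80 sts.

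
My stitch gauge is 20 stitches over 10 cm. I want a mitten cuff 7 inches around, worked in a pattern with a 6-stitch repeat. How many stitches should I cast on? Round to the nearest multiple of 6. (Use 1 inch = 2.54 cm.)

Cast on 36 stitches.

7 in = 7 × 2.54 = 17.78 cm.
20 / 10 = 2 sts/cm.
17.78 × 2 = 35.56 sts.
→ 36.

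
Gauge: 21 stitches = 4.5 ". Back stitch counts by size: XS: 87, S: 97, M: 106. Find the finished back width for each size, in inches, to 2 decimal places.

21/4.5 = 4.667 sts per in.
XS: 87 / 4.667 = 18.643 → 18.64 in.
S: 97 / 4.667 = 20.786 → 20.79 in.
M: 106 / 4.667 = 22.714 → 22.71 in.

XS 18.64 inches; S 20.79 inches; M 22.71 inches.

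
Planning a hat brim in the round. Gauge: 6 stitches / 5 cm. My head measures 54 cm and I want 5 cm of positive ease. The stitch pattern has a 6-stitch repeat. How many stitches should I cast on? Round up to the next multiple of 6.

Cast on 72 stitches.

Finished = 54 + 5 = 59 cm.
6 / 5 = 1.2 sts/cm.
59 × 1.2 = 70.80 sts.
Next multiple of 6: 72.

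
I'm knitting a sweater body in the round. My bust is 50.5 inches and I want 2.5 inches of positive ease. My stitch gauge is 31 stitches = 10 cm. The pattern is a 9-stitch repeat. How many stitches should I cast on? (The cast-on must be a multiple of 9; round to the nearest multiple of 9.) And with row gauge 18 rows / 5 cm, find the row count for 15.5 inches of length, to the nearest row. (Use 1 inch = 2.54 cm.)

Finished = 50.5 + 2.5 = 53 inches.
53 inches × 2.54 = 134.62 cm.
31/10 = 3.1 sts per cm; 134.62 × 3.1 = 417.32 sts.
Nearest multiple of 9 → 414.
15.5 inches = 39.37 cm; × 3.6 = 141.73 → 142 rows.

Cast on 414 stitches; work 142 rows.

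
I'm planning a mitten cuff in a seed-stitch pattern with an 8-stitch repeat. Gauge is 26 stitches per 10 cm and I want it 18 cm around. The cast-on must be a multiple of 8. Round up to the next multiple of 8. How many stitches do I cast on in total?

26 / 10 = 2.6 sts per cm.
18 × 2.6 = 46.80 sts.
Next multiple of 8: 48.

48 stitches.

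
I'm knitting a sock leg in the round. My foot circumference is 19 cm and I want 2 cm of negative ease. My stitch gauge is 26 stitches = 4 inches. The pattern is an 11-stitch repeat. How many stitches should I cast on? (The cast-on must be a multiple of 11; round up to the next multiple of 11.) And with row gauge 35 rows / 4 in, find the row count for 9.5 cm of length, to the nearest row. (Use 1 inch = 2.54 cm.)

Cast on 44 stitches; work 33 rows.

Finished = 19 − 2 = 17 cm.
17 cm × 1/2.54 = 6.69 inches.
26/4 = 6.5 sts per in; 6.69 × 6.5 = 43.50 sts.
Next multiple of 11 → 44.
9.5 cm = 3.74 inches; × 8.75 = 32.73 → 33 rows.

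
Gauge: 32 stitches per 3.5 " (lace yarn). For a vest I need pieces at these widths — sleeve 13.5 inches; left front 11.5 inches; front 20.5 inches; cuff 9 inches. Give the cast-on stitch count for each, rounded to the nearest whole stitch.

Rate = 32/3.5 = 9.143 sts per in.
sleeve: 13.5 × 9.143 = 123.43 → 123.
left front: 11.5 × 9.143 = 105.14 → 105.
front: 20.5 × 9.143 = 187.43 → 187.
cuff: 9 × 9.143 = 82.29 → 82.

sleeve 123; left front 105; front 187; cuff 82.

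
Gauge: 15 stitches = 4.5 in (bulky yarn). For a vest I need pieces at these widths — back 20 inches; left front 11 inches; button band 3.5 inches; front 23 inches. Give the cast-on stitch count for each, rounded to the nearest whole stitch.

back 67; left front 37; button band 12; front 77.

Rate = 15/4.5 = 3.333 sts per in.
back: 20 × 3.333 = 66.67 → 67.
left front: 11 × 3.333 = 36.67 → 37.
button band: 3.5 × 3.333 = 11.67 → 12.
front: 23 × 3.333 = 76.67 → 77.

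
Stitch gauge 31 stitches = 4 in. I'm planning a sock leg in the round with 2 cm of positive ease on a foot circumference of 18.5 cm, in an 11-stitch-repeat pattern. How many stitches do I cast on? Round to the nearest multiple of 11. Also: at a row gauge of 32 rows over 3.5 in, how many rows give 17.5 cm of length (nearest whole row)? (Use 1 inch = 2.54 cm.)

Cast on 66 stitches; work 63 rows.

Finished = 18.5 + 2 = 20.5 cm.
20.5 cm × 1/2.54 = 8.07 inches.
31/4 = 7.75 sts per in; 8.07 × 7.75 = 62.55 sts.
Nearest multiple of 11 → 66.
17.5 cm = 6.89 inches; × 9.143 = 62.99 → 63 rows.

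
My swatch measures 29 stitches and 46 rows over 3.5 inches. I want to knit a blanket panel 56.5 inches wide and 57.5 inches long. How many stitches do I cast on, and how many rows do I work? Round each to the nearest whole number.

Stitch gauge = 29/3.5 = 8.286 sts/in; 56.5 × 8.286 = 468.14 → 468 sts.
Row gauge = 46/3.5 = 13.143 rows/in; 57.5 × 13.143 = 755.71 → 756 rows.

Cast on 468 stitches and work 756 rows.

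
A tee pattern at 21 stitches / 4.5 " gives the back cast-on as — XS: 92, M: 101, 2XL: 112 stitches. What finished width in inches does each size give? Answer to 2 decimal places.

XS 19.71 inches; M 21.64 inches; 2XL 24.00 inches.

21/4.5 = 4.667 sts per in.
XS: 92 / 4.667 = 19.714 → 19.71 in.
M: 101 / 4.667 = 21.643 → 21.64 in.
2XL: 112 / 4.667 = 24.000 → 24.00 in.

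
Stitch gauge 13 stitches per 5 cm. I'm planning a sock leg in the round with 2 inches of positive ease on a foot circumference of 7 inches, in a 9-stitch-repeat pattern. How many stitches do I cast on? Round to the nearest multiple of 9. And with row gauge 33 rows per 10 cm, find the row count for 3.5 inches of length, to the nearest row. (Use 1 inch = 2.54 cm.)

Cast on 63 stitches; work 29 rows.

Finished = 7 + 2 = 9 inches.
9 inches × 2.54 = 22.86 cm.
13/5 = 2.6 sts per cm; 22.86 × 2.6 = 59.44 sts.
Nearest multiple of 9 → 63.
3.5 inches = 8.89 cm; × 3.3 = 29.34 → 29 rows.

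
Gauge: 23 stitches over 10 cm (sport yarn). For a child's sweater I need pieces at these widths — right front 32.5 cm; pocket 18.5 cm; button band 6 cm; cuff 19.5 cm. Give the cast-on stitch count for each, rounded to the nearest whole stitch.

Rate = 23/10 = 2.3 sts per cm.
right front: 32.5 × 2.3 = 74.75 → 75.
pocket: 18.5 × 2.3 = 42.55 → 43.
button band: 6 × 2.3 = 13.80 → 14.
cuff: 19.5 × 2.3 = 44.85 → 45.

right front 75; pocket 43; button band 14; cuff 45.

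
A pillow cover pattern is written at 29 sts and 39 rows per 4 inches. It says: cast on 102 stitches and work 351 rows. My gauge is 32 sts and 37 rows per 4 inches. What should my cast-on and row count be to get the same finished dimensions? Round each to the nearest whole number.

Cast on 113 stitches; work 333 rows.

Stitches: 102 × 32/29 = 112.55 → 113.
Rows: 351 × 37/39 = 333.00 → 333.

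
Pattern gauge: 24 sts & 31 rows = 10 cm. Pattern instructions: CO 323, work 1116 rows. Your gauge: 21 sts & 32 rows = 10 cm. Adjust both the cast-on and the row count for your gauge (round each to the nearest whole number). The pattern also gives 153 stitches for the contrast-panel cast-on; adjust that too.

Stitches: 323 × 21/24 = 282.62 → 283.
Rows: 1116 × 32/31 = 1152.00 → 1152.
contrast-panel cast-on: 153 × 21/24 = 133.88 → 134.

Cast on 283 stitches; work 1152 rows; contrast-panel cast-on 134 stitches.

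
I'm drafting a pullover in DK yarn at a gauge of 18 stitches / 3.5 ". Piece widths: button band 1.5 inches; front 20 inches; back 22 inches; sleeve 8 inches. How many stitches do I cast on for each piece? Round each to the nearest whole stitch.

Rate = 18/3.5 = 5.143 sts per in.
button band: 1.5 × 5.143 = 7.71 → 8.
front: 20 × 5.143 = 102.86 → 103.
back: 22 × 5.143 = 113.14 → 113.
sleeve: 8 × 5.143 = 41.14 → 41.

button band 8; front 103; back 113; sleeve 41.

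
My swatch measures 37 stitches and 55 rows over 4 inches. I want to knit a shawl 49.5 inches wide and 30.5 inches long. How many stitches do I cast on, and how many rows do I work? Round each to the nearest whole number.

Stitch gauge = 37/4 = 9.25 sts/in; 49.5 × 9.25 = 457.88 → 458 sts.
Row gauge = 55/4 = 13.75 rows/in; 30.5 × 13.75 = 419.38 → 419 rows.

Cast on 458 stitches and work 419 rows.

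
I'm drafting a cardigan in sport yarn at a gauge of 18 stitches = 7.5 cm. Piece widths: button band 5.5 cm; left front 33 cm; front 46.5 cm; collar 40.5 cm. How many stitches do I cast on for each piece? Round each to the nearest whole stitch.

Rate = 18/7.5 = 2.4 sts per cm.
button band: 5.5 × 2.4 = 13.20 → 13.
left front: 33 × 2.4 = 79.20 → 79.
front: 46.5 × 2.4 = 111.60 → 112.
collar: 40.5 × 2.4 = 97.20 → 97.

button band 13; left front 79; front 112; collar 97.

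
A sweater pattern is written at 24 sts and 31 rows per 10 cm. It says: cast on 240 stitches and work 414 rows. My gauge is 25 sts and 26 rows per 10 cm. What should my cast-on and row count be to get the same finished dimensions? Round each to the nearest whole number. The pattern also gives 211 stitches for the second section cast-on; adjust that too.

Cast on 250 stitches; work 347 rows; second section cast-on 220 stitches.

Stitches: 240 × 25/24 = 250.00 → 250.
Rows: 414 × 26/31 = 347.23 → 347.
second section cast-on: 211 × 25/24 = 219.79 → 220.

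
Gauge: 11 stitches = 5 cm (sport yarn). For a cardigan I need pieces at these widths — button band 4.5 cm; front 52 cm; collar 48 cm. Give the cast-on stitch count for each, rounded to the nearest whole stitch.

button band 10; front 114; collar 106.

Rate = 11/5 = 2.2 sts per cm.
button band: 4.5 × 2.2 = 9.90 → 10.
front: 52 × 2.2 = 114.40 → 114.
collar: 48 × 2.2 = 105.60 → 106.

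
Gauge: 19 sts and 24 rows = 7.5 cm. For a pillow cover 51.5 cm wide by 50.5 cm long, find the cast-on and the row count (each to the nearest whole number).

Cast on 130 stitches and work 162 rows.

Stitch gauge = 19/7.5 = 2.533 sts/cm; 51.5 × 2.533 = 130.47 → 130 sts.
Row gauge = 24/7.5 = 3.2 rows/cm; 50.5 × 3.2 = 161.60 → 162 rows.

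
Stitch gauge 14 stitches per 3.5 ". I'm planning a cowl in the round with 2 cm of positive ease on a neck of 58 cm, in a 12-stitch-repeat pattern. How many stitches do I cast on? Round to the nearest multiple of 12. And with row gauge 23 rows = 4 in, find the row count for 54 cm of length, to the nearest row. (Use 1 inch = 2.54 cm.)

Cast on 96 stitches; work 122 rows.

Finished = 58 + 2 = 60 cm.
60 cm × 1/2.54 = 23.62 inches.
14/3.5 = 4 sts per in; 23.62 × 4 = 94.49 sts.
Nearest multiple of 12 → 96.
54 cm = 21.26 inches; × 5.75 = 122.24 → 122 rows.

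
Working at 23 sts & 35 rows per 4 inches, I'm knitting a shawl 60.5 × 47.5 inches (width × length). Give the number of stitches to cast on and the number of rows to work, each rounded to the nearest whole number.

Cast on 348 stitches and work 416 rows.

Stitch gauge = 23/4 = 5.75 sts/in; 60.5 × 5.75 = 347.88 → 348 sts.
Row gauge = 35/4 = 8.75 rows/in; 47.5 × 8.75 = 415.62 → 416 rows.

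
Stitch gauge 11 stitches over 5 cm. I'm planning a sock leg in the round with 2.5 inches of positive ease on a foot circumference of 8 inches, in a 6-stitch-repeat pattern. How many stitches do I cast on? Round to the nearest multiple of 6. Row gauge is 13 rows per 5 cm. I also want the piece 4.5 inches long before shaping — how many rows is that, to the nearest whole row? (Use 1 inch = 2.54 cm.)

Cast on 60 stitches; work 30 rows.

Finished = 8 + 2.5 = 10.5 inches.
10.5 inches × 2.54 = 26.67 cm.
11/5 = 2.2 sts per cm; 26.67 × 2.2 = 58.67 sts.
Nearest multiple of 6 → 60.
4.5 inches = 11.43 cm; × 2.6 = 29.72 → 30 rows.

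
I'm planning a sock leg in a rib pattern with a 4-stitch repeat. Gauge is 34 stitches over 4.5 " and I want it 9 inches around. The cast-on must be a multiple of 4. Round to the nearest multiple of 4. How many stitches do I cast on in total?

34 / 4.5 = 7.556 sts per inch.
9 × 7.556 = 68.00 sts.
Nearest multiple of 4: 68.

CO 68 sts.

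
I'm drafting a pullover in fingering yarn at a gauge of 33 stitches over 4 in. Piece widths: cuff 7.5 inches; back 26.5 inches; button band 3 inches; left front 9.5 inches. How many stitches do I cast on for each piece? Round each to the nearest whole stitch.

cuff 62; back 219; button band 25; left front 78.

Rate = 33/4 = 8.25 sts per in.
cuff: 7.5 × 8.25 = 61.88 → 62.
back: 26.5 × 8.25 = 218.62 → 219.
button band: 3 × 8.25 = 24.75 → 25.
left front: 9.5 × 8.25 = 78.38 → 78.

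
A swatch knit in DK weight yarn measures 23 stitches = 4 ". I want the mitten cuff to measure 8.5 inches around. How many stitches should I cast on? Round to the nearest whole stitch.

23 stitches / 4 in = 5.75 stitches per inch.
8.5 × 5.75 = 48.88 stitches.
Round to nearest → 49.

CO 49 sts.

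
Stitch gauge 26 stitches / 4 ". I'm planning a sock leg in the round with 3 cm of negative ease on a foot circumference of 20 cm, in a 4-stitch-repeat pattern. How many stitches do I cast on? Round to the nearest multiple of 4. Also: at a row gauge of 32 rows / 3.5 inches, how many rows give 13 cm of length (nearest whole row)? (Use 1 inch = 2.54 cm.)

Finished = 20 − 3 = 17 cm.
17 cm × 1/2.54 = 6.69 inches.
26/4 = 6.5 sts per in; 6.69 × 6.5 = 43.50 sts.
Nearest multiple of 4 → 44.
13 cm = 5.12 inches; × 9.143 = 46.79 → 47 rows.

Cast on 44 stitches; work 47 rows.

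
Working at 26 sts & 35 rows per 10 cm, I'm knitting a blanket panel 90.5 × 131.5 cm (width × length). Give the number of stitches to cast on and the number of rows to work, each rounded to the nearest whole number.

Cast on 235 stitches and work 460 rows.

Stitch gauge = 26/10 = 2.6 sts/cm; 90.5 × 2.6 = 235.30 → 235 sts.
Row gauge = 35/10 = 3.5 rows/cm; 131.5 × 3.5 = 460.25 → 460 rows.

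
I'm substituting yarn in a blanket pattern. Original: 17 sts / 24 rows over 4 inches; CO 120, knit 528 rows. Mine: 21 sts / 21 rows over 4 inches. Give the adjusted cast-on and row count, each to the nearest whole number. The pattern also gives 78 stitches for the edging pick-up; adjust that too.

Cast on 148 stitches; work 462 rows; edging pick-up 96 stitches.

Stitches: 120 × 21/17 = 148.24 → 148.
Rows: 528 × 21/24 = 462.00 → 462.
edging pick-up: 78 × 21/17 = 96.35 → 96.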